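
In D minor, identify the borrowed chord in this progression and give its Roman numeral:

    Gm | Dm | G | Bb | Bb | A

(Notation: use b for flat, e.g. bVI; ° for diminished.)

IV

D minor has the diatonic set Dm, Edim, F, Gm, A, Bb, C (with V from harmonic minor). Of the given chords, Gm, Dm, Bb and A are diatonic. G (G–B–D) doesn't fit — on degree 4 D minor would have Gm (iv). G is the degree-4 chord of D major, so it is the borrowed IV.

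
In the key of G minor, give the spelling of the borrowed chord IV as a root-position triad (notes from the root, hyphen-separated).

C-E-G

The root, C, is scale degree 4 — the same note in G minor and G major; only the chord quality changes. In G major the chord on C is C–E–G.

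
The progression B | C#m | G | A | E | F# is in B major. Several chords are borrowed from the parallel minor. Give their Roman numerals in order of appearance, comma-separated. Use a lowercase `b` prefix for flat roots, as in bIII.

bVI, bVII

The diatonic triads in B major are B, C#m, D#m, E, F#, G#m, A#dim. B, C#m, E and F# all belong to that set. But G (G–B–D) is foreign: the diatonic vi on degree 6 is G#m, whereas G comes from B minor. It is labeled bVI. A (A–C#–E) doesn't fit — on degree 7 B major would have A#dim (vii°). A is the degree-7 chord of B minor, so it is the borrowed bVII.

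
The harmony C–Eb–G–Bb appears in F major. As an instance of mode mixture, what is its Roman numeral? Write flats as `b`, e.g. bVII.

C is scale degree 5 in F major. The diatonic chord on degree 5 would be C (V), but C–Eb–G–Bb is the minor-seventh chord from F minor. As a borrowed chord it is labeled v7.

v7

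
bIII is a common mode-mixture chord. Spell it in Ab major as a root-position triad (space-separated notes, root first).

bIII is built on the lowered scale degree 3. In Ab major degree 3 is C; lowered it becomes Cb. In Ab minor the chord on Cb is Cb–Eb–Gb.

Cb Eb Gb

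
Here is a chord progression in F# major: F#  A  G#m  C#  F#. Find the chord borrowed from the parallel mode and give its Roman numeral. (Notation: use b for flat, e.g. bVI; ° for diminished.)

bIII

F# major has the diatonic set F#, G#m, A#m, B, C#, D#m, E#dim. F#, G#m and C# are all diatonic. A (A–C#–E) is not: scale degree 3 in F# major carries A#m (iii). In F# minor the chord on that degree is A, so here it functions as bIII, borrowed from the parallel minor.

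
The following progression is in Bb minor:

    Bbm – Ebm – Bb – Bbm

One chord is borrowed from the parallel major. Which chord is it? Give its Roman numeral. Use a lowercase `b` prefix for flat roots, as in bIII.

In Bb minor (with V from harmonic minor) the diatonic chords are Bbm, Cdim, Db, Ebm, F, Gb, Ab. Of the given chords, Bbm and Ebm are diatonic. Bb (Bb–D–F) doesn't fit — on degree 1 Bb minor would have Bbm (i). Bb is the degree-1 chord of Bb major, so it is the borrowed I.

I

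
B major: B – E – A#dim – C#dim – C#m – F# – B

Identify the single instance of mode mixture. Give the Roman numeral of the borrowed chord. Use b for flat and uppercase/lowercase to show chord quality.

ii°

In B major the diatonic chords are B, C#m, D#m, E, F#, G#m, A#dim. B, E, A#dim, C#m and F# all belong to that set. But C#dim (C#–E–G) is foreign: the diatonic ii on degree 2 is C#m, whereas C#dim comes from B minor. It is labeled ii°.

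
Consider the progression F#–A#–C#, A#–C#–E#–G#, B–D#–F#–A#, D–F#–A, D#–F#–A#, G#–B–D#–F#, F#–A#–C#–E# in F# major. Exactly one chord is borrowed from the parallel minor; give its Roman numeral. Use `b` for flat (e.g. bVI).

bVI

The diatonic triads in F# major are F#, G#m, A#m, B, C#, D#m, E#dim. Of the given chords, F#–A#–C# = F#, A#–C#–E#–G# = A#m7, B–D#–F#–A# = Bmaj7, D#–F#–A# = D#m, G#–B–D#–F# = G#m7 and F#–A#–C#–E# = F#maj7 are diatonic. D–F#–A doesn't fit — on degree 6 F# major would have D#m (vi). D is the degree-6 chord of F# minor, so it is the borrowed bVI.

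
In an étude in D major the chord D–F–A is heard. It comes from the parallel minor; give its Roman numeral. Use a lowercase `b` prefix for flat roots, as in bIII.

The root D is the diatonic 1st degree of D major; the borrowing shows in the chord quality. D–F–A is a minor chord — the form found in D minor, not the diatonic I (D). Borrowed into D major it is written i.

i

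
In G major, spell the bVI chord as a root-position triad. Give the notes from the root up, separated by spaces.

The root of bVI is the lowered 6th degree: E becomes Eb. Building the major chord from the parallel minor on Eb: Eb–G–Bb.

Eb G Bb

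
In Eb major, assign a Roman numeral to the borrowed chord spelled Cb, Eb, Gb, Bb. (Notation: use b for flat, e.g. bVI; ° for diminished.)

In Eb major scale degree 6 is C; Cb is its lowered form, from Eb minor. The diatonic chord on degree 6 would be Cm (vi), but Cb–Eb–Gb–Bb is the major-seventh chord from Eb minor. As a borrowed chord it is labeled bVImaj7.

bVImaj7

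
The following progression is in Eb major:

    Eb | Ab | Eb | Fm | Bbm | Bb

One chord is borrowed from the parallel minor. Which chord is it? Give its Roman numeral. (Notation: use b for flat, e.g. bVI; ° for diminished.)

v

The diatonic triads in Eb major are Eb, Fm, Gm, Ab, Bb, Cm, Ddim. Eb, Ab, Fm and Bb are all diatonic. Bbm (Bb–Db–F) doesn't fit — on degree 5 Eb major would have Bb (V). Bbm is the degree-5 chord of Eb minor, so it is the borrowed v.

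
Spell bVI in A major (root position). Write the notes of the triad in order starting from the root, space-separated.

F A C

bVI is built on the lowered scale degree 6. In A major degree 6 is F#; lowered it becomes F. In A minor the chord on F is F–A–C.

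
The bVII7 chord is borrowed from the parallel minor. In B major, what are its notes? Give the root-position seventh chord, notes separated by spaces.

A C# E G

The root of bVII7 is the lowered 7th degree: A# becomes A. Building the dominant-seventh chord from the parallel minor on A: A–C#–E–G.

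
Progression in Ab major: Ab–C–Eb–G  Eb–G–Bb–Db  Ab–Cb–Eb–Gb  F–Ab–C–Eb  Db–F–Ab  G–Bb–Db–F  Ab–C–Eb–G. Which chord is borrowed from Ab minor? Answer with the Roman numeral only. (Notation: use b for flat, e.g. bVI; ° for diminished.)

Ab major has the diatonic set Ab, Bbm, Cm, Db, Eb, Fm, Gdim. Ab–C–Eb–G = Abmaj7, Eb–G–Bb–Db = Eb7, F–Ab–C–Eb = Fm7, Db–F–Ab = Db and G–Bb–Db–F = Gm7b5 all belong to that set. Ab–Cb–Eb–Gb is not: scale degree 1 in Ab major carries Ab (I). In Ab minor the chord on that degree is Abm7, so here it functions as i7, borrowed from the parallel minor.

i7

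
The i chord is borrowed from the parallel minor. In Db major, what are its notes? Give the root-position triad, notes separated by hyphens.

Db-Fb-Ab

i is built on scale degree 1, which is Db in both Db major and its parallel. Stacking thirds in Db minor on Db gives Db–Fb–Ab.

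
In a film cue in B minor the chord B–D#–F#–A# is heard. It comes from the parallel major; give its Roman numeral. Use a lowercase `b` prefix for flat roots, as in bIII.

B is scale degree 1 in B minor. B–D#–F#–A# is a major-seventh chord — the form found in B major, not the diatonic i (Bm). Borrowed into B minor it is written Imaj7.

Imaj7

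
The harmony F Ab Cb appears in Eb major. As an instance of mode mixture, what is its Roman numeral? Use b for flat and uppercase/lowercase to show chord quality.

ii°

F is scale degree 2 in Eb major. Diatonically Eb major has Fm (ii) on that degree; F–Ab–Cb is instead the diminished chord native to Eb minor, so it takes the label ii°.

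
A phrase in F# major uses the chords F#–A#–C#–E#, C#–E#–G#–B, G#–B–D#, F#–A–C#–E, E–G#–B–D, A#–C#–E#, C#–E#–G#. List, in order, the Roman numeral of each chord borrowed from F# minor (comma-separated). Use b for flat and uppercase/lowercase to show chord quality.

i7, bVII7

In F# major the diatonic chords are F#, G#m, A#m, B, C#, D#m, E#dim. F#–A#–C#–E# = F#maj7, C#–E#–G#–B = C#7, G#–B–D# = G#m, A#–C#–E# = A#m and C#–E#–G# = C# all belong to that set. But F#–A–C#–E is foreign: the diatonic I on degree 1 is F#, whereas F#m7 comes from F# minor. It is labeled i7. But E–G#–B–D is foreign: the diatonic vii° on degree 7 is E#dim, whereas E7 comes from F# minor. It is labeled bVII7.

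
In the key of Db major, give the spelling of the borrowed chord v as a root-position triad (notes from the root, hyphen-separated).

Ab-Cb-Eb

The root, Ab, is scale degree 5 — the same note in Db major and Db minor; only the chord quality changes. Stacking thirds in Db minor on Ab gives Ab–Cb–Eb.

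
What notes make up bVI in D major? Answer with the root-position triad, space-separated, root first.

bVI is built on the lowered scale degree 6. In D major degree 6 is B; lowered it becomes Bb. Stacking thirds in D minor on Bb gives Bb–D–F.

Bb D F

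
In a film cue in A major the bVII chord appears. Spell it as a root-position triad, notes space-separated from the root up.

Scale degree 7 in A major is G#. bVII uses the lowered form, G, taken from A minor. Stacking thirds in A minor on G gives G–B–D.

G B D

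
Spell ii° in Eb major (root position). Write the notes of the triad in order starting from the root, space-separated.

ii° is built on scale degree 2, which is F in both Eb major and its parallel. Stacking thirds in Eb minor on F gives F–Ab–Cb.

F Ab Cb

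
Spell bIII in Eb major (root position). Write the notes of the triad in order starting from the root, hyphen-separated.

Scale degree 3 in Eb major is G. bIII uses the lowered form, Gb, taken from Eb minor. Stacking thirds in Eb minor on Gb gives Gb–Bb–Db.

Gb-Bb-Db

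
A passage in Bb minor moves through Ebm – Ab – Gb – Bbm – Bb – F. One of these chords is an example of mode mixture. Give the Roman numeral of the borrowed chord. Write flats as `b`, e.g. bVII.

Bb minor has the diatonic set Bbm, Cdim, Db, Ebm, F, Gb, Ab (with V from harmonic minor). Ebm, Ab, Gb, Bbm and F all belong to that set. But Bb (Bb–D–F) is foreign: the diatonic i on degree 1 is Bbm, whereas Bb comes from Bb major. It is labeled I.

I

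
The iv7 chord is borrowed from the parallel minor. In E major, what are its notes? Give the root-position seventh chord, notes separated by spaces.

A C E G

The root, A, is scale degree 4 — the same note in E major and E minor; only the chord quality changes. Stacking thirds in E minor on A gives A–C–E–G.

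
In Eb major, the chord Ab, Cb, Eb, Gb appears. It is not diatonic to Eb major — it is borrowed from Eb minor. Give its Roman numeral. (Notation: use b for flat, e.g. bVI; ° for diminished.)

The root Ab is the diatonic 4th degree of Eb major; the borrowing shows in the chord quality. Diatonically Eb major has Ab (IV) on that degree; Ab–Cb–Eb–Gb is instead the minor-seventh chord native to Eb minor, so it takes the label iv7.

iv7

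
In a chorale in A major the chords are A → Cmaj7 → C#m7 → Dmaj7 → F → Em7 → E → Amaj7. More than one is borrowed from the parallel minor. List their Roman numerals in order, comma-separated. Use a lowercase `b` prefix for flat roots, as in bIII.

bIIImaj7, bVI, v7

In A major the diatonic chords are A, Bm, C#m, D, E, F#m, G#dim. A, C#m7, Dmaj7, E and Amaj7 are all diatonic. But Cmaj7 (C–E–G–B) is foreign: the diatonic iii on degree 3 is C#m, whereas Cmaj7 comes from A minor. It is labeled bIIImaj7. F (F–A–C) doesn't fit — on degree 6 A major would have F#m (vi). F is the degree-6 chord of A minor, so it is the borrowed bVI. Em7 (E–G–B–D) doesn't fit — on degree 5 A major would have E (V). Em7 is the degree-5 chord of A minor, so it is the borrowed v7.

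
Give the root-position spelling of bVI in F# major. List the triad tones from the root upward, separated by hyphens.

D-F#-A

bVI is built on the lowered scale degree 6. In F# major degree 6 is D#; lowered it becomes D. Stacking thirds in F# minor on D gives D–F#–A.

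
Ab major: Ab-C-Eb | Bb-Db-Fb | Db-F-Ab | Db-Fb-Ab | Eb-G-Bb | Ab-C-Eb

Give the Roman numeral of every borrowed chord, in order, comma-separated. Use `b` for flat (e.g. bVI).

In Ab major the diatonic chords are Ab, Bbm, Cm, Db, Eb, Fm, Gdim. Of the given chords, Ab–C–Eb = Ab, Db–F–Ab = Db and Eb–G–Bb = Eb are diatonic. Bb–Db–Fb is not: scale degree 2 in Ab major carries Bbm (ii). In Ab minor the chord on that degree is Bbdim, so here it functions as ii°, borrowed from the parallel minor. Db–Fb–Ab doesn't fit — on degree 4 Ab major would have Db (IV). Dbm is the degree-4 chord of Ab minor, so it is the borrowed iv.

ii°, iv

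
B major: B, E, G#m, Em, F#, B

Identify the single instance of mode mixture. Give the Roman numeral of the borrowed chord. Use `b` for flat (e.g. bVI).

In B major the diatonic chords are B, C#m, D#m, E, F#, G#m, A#dim. Of the given chords, B, E, G#m and F# are diatonic. But Em (E–G–B) is foreign: the diatonic IV on degree 4 is E, whereas Em comes from B minor. It is labeled iv.

iv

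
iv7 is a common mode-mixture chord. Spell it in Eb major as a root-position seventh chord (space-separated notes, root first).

Ab Cb Eb Gb

iv7 is built on scale degree 4, which is Ab in both Eb major and its parallel. Building the minor-seventh chord from the parallel minor on Ab: Ab–Cb–Eb–Gb.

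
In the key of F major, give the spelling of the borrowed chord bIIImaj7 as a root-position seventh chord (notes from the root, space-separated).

Ab C Eb G

The root of bIIImaj7 is the lowered 3rd degree: A becomes Ab. In F minor the chord on Ab is Ab–C–Eb–G.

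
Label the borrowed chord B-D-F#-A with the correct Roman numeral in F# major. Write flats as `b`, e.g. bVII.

iv7

B is scale degree 4 in F# major. Diatonically F# major has B (IV) on that degree; B–D–F#–A is instead the minor-seventh chord native to F# minor, so it takes the label iv7.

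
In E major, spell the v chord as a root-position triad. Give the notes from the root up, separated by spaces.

v is built on scale degree 5, which is B in both E major and its parallel. Stacking thirds in E minor on B gives B–D–F#.

B D F#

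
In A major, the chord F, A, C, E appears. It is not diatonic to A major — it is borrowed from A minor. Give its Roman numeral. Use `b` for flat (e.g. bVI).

F is the lowered form of scale degree 6 in A major (the diatonic degree 6 is F#). Diatonically A major has F#m (vi) on that degree; F–A–C–E is instead the major-seventh chord native to A minor, so it takes the label bVImaj7.

bVImaj7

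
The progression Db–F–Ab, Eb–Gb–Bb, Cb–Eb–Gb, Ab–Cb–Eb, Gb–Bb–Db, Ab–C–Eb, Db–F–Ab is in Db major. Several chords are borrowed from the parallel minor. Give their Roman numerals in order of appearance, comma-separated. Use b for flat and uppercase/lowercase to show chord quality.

bVII, v

In Db major the diatonic chords are Db, Ebm, Fm, Gb, Ab, Bbm, Cdim. Db–F–Ab = Db, Eb–Gb–Bb = Ebm, Gb–Bb–Db = Gb and Ab–C–Eb = Ab are all diatonic. Cb–Eb–Gb is not: scale degree 7 in Db major carries Cdim (vii°). In Db minor the chord on that degree is Cb, so here it functions as bVII, borrowed from the parallel minor. Ab–Cb–Eb doesn't fit — on degree 5 Db major would have Ab (V). Abm is the degree-5 chord of Db minor, so it is the borrowed v.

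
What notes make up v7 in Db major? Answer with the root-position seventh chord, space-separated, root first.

v7 is built on scale degree 5, which is Ab in both Db major and its parallel. Stacking thirds in Db minor on Ab gives Ab–Cb–Eb–Gb.

Ab Cb Eb Gb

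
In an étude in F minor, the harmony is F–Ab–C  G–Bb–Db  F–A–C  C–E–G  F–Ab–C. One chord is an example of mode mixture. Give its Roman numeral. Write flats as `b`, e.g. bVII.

I

F minor has the diatonic set Fm, Gdim, Ab, Bbm, C, Db, Eb (with V from harmonic minor). Of the given chords, F–Ab–C = Fm, G–Bb–Db = Gdim and C–E–G = C are diatonic. But F–A–C is foreign: the diatonic i on degree 1 is Fm, whereas F comes from F major. It is labeled I.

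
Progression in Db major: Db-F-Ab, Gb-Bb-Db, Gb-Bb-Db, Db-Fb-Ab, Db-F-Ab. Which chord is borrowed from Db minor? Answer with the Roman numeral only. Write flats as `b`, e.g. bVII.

i

In Db major the diatonic chords are Db, Ebm, Fm, Gb, Ab, Bbm, Cdim. Of the given chords, Db–F–Ab = Db and Gb–Bb–Db = Gb are diatonic. Db–Fb–Ab is not: scale degree 1 in Db major carries Db (I). In Db minor the chord on that degree is Dbm, so here it functions as i, borrowed from the parallel minor.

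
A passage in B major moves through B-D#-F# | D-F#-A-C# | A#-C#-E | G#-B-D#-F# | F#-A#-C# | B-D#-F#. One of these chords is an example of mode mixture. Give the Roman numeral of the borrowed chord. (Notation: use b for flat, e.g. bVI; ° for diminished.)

bIIImaj7

B major has the diatonic set B, C#m, D#m, E, F#, G#m, A#dim. Of the given chords, B–D#–F# = B, A#–C#–E = A#dim, G#–B–D#–F# = G#m7 and F#–A#–C# = F# are diatonic. D–F#–A–C# doesn't fit — on degree 3 B major would have D#m (iii). Dmaj7 is the degree-3 chord of B minor, so it is the borrowed bIIImaj7.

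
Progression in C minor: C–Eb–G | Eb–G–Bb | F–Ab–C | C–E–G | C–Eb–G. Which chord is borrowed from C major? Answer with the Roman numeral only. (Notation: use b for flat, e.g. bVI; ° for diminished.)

I

In C minor (with V from harmonic minor) the diatonic chords are Cm, Ddim, Eb, Fm, G, Ab, Bb. Of the given chords, C–Eb–G = Cm, Eb–G–Bb = Eb and F–Ab–C = Fm are diatonic. C–E–G is not: scale degree 1 in C minor carries Cm (i). In C major the chord on that degree is C, so here it functions as I, borrowed from the parallel major.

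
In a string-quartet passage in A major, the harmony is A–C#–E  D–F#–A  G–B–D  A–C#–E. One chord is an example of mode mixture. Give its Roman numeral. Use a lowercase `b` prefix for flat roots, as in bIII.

bVII

A major has the diatonic set A, Bm, C#m, D, E, F#m, G#dim. Of the given chords, A–C#–E = A and D–F#–A = D are diatonic. But G–B–D is foreign: the diatonic vii° on degree 7 is G#dim, whereas G comes from A minor. It is labeled bVII.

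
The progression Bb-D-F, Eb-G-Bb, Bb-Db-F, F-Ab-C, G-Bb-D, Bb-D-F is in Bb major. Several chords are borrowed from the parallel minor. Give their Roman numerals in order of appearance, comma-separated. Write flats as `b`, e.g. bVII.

i, v

Bb major has the diatonic set Bb, Cm, Dm, Eb, F, Gm, Adim. Bb–D–F = Bb, Eb–G–Bb = Eb and G–Bb–D = Gm all belong to that set. Bb–Db–F doesn't fit — on degree 1 Bb major would have Bb (I). Bbm is the degree-1 chord of Bb minor, so it is the borrowed i. But F–Ab–C is foreign: the diatonic V on degree 5 is F, whereas Fm comes from Bb minor. It is labeled v.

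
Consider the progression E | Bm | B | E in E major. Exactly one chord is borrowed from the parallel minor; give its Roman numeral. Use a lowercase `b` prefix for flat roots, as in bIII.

E major has the diatonic set E, F#m, G#m, A, B, C#m, D#dim. E and B both belong to that set. But Bm (B–D–F#) is foreign: the diatonic V on degree 5 is B, whereas Bm comes from E minor. It is labeled v.

v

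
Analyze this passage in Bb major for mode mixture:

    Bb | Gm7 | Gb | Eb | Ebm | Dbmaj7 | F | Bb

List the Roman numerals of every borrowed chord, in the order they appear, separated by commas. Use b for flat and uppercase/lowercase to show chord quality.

Bb major has the diatonic set Bb, Cm, Dm, Eb, F, Gm, Adim. Of the given chords, Bb, Gm7, Eb and F are diatonic. But Gb (Gb–Bb–Db) is foreign: the diatonic vi on degree 6 is Gm, whereas Gb comes from Bb minor. It is labeled bVI. Ebm (Eb–Gb–Bb) doesn't fit — on degree 4 Bb major would have Eb (IV). Ebm is the degree-4 chord of Bb minor, so it is the borrowed iv. Dbmaj7 (Db–F–Ab–C) doesn't fit — on degree 3 Bb major would have Dm (iii). Dbmaj7 is the degree-3 chord of Bb minor, so it is the borrowed bIIImaj7.

bVI, iv, bIIImaj7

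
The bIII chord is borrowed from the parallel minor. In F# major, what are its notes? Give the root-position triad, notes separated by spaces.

A C# E

Scale degree 3 in F# major is A#. bIII uses the lowered form, A, taken from F# minor. In F# minor the chord on A is A–C#–E.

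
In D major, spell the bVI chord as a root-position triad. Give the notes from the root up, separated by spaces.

Scale degree 6 in D major is B. bVI uses the lowered form, Bb, taken from D minor. In D minor the chord on Bb is Bb–D–F.

Bb D F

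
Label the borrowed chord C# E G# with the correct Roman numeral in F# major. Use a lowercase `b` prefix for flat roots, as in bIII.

C# is scale degree 5 in F# major. The diatonic chord on degree 5 would be C# (V), but C#–E–G# is the minor chord from F# minor. As a borrowed chord it is labeled v.

v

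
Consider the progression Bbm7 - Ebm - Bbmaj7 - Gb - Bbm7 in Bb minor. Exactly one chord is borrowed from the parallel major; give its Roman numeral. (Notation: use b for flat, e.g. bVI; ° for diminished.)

Imaj7

In Bb minor (with V from harmonic minor) the diatonic chords are Bbm, Cdim, Db, Ebm, F, Gb, Ab. Bbm7, Ebm and Gb all belong to that set. But Bbmaj7 (Bb–D–F–A) is foreign: the diatonic i on degree 1 is Bbm, whereas Bbmaj7 comes from Bb major. It is labeled Imaj7.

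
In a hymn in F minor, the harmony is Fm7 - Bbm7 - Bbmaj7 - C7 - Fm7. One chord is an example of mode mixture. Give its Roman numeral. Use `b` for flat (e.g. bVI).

In F minor (with V from harmonic minor) the diatonic chords are Fm, Gdim, Ab, Bbm, C, Db, Eb. Of the given chords, Fm7, Bbm7 and C7 are diatonic. But Bbmaj7 (Bb–D–F–A) is foreign: the diatonic iv on degree 4 is Bbm, whereas Bbmaj7 comes from F major. It is labeled IVmaj7.

IVmaj7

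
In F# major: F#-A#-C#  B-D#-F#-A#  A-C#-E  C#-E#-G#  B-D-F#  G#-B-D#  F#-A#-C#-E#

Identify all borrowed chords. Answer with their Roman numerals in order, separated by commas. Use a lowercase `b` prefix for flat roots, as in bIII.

bIII, iv

The diatonic triads in F# major are F#, G#m, A#m, B, C#, D#m, E#dim. F#–A#–C# = F#, B–D#–F#–A# = Bmaj7, C#–E#–G# = C#, G#–B–D# = G#m and F#–A#–C#–E# = F#maj7 are all diatonic. A–C#–E doesn't fit — on degree 3 F# major would have A#m (iii). A is the degree-3 chord of F# minor, so it is the borrowed bIII. B–D–F# is not: scale degree 4 in F# major carries B (IV). In F# minor the chord on that degree is Bm, so here it functions as iv, borrowed from the parallel minor.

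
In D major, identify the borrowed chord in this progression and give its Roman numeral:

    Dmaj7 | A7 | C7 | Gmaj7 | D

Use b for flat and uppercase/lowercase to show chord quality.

In D major the diatonic chords are D, Em, F#m, G, A, Bm, C#dim. Dmaj7, A7, Gmaj7 and D are all diatonic. But C7 (C–E–G–Bb) is foreign: the diatonic vii° on degree 7 is C#dim, whereas C7 comes from D minor. It is labeled bVII7.

bVII7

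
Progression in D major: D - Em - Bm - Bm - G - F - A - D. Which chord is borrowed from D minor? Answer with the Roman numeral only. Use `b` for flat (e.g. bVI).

D major has the diatonic set D, Em, F#m, G, A, Bm, C#dim. D, Em, Bm, G and A all belong to that set. But F (F–A–C) is foreign: the diatonic iii on degree 3 is F#m, whereas F comes from D minor. It is labeled bIII.

bIII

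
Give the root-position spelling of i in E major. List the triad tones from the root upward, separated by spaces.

i is built on scale degree 1, which is E in both E major and its parallel. Stacking thirds in E minor on E gives E–G–B.

E G B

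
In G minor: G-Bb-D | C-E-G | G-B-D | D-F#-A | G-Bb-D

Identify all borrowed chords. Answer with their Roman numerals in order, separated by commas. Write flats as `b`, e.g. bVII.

IV, I

The diatonic triads in G minor (with V from harmonic minor) are Gm, Adim, Bb, Cm, D, Eb, F. G–Bb–D = Gm and D–F#–A = D both belong to that set. C–E–G is not: scale degree 4 in G minor carries Cm (iv). In G major the chord on that degree is C, so here it functions as IV, borrowed from the parallel major. G–B–D doesn't fit — on degree 1 G minor would have Gm (i). G is the degree-1 chord of G major, so it is the borrowed I.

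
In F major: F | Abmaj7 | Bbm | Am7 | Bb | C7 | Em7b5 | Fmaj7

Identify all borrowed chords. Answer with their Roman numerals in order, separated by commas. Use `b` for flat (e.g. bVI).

In F major the diatonic chords are F, Gm, Am, Bb, C, Dm, Edim. Of the given chords, F, Am7, Bb, C7, Em7b5 and Fmaj7 are diatonic. But Abmaj7 (Ab–C–Eb–G) is foreign: the diatonic iii on degree 3 is Am, whereas Abmaj7 comes from F minor. It is labeled bIIImaj7. But Bbm (Bb–Db–F) is foreign: the diatonic IV on degree 4 is Bb, whereas Bbm comes from F minor. It is labeled iv.

bIIImaj7, iv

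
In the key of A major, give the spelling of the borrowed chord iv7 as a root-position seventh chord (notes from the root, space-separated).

D F A C

The root, D, is scale degree 4 — the same note in A major and A minor; only the chord quality changes. Building the minor-seventh chord from the parallel minor on D: D–F–A–C.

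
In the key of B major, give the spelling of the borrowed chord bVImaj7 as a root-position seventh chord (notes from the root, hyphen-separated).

G-B-D-F#

The root of bVImaj7 is the lowered 6th degree: G# becomes G. In B minor the chord on G is G–B–D–F#.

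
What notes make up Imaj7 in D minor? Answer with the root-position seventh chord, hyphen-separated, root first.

Imaj7 is built on scale degree 1, which is D in both D minor and its parallel. Building the major-seventh chord from the parallel major on D: D–F#–A–C#.

D-F#-A-C#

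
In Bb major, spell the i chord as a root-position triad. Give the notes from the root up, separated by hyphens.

i is built on scale degree 1, which is Bb in both Bb major and its parallel. Building the minor chord from the parallel minor on Bb: Bb–Db–F.

Bb-Db-F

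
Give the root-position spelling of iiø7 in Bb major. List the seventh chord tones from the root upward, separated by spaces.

The root, C, is scale degree 2 — the same note in Bb major and Bb minor; only the chord quality changes. In Bb minor the chord on C is C–Eb–Gb–Bb.

C Eb Gb Bb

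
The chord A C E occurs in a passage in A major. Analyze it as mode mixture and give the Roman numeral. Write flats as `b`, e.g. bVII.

i

The root A is the diatonic 1st degree of A major; the borrowing shows in the chord quality. The diatonic chord on degree 1 would be A (I), but A–C–E is the minor chord from A minor. As a borrowed chord it is labeled i.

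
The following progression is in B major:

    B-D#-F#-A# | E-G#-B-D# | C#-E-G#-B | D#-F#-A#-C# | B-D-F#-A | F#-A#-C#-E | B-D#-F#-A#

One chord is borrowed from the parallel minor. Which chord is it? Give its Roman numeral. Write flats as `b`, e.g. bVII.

i7

The diatonic triads in B major are B, C#m, D#m, E, F#, G#m, A#dim. B–D#–F#–A# = Bmaj7, E–G#–B–D# = Emaj7, C#–E–G#–B = C#m7, D#–F#–A#–C# = D#m7 and F#–A#–C#–E = F#7 are all diatonic. B–D–F#–A is not: scale degree 1 in B major carries B (I). In B minor the chord on that degree is Bm7, so here it functions as i7, borrowed from the parallel minor.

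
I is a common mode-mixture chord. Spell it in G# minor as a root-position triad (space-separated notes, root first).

I is built on scale degree 1, which is G# in both G# minor and its parallel. Building the major chord from the parallel major on G#: G#–B#–D#.

G# B# D#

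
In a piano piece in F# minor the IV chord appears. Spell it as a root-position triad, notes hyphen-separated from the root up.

The root, B, is scale degree 4 — the same note in F# minor and F# major; only the chord quality changes. In F# major the chord on B is B–D#–F#.

B-D#-F#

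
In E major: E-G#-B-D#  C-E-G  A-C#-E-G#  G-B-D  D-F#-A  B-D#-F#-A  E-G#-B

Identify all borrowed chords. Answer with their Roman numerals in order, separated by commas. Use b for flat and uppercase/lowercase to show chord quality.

The diatonic triads in E major are E, F#m, G#m, A, B, C#m, D#dim. E–G#–B–D# = Emaj7, A–C#–E–G# = Amaj7, B–D#–F#–A = B7 and E–G#–B = E all belong to that set. But C–E–G is foreign: the diatonic vi on degree 6 is C#m, whereas C comes from E minor. It is labeled bVI. G–B–D is not: scale degree 3 in E major carries G#m (iii). In E minor the chord on that degree is G, so here it functions as bIII, borrowed from the parallel minor. D–F#–A doesn't fit — on degree 7 E major would have D#dim (vii°). D is the degree-7 chord of E minor, so it is the borrowed bVII.

bVI, bIII, bVII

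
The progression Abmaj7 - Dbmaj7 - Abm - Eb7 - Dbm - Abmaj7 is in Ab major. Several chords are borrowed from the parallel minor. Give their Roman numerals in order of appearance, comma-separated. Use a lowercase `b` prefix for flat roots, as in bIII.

In Ab major the diatonic chords are Ab, Bbm, Cm, Db, Eb, Fm, Gdim. Abmaj7, Dbmaj7 and Eb7 are all diatonic. But Abm (Ab–Cb–Eb) is foreign: the diatonic I on degree 1 is Ab, whereas Abm comes from Ab minor. It is labeled i. Dbm (Db–Fb–Ab) doesn't fit — on degree 4 Ab major would have Db (IV). Dbm is the degree-4 chord of Ab minor, so it is the borrowed iv.

i, iv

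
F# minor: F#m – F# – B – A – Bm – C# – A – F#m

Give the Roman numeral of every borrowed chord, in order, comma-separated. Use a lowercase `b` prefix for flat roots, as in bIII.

The diatonic triads in F# minor (with V from harmonic minor) are F#m, G#dim, A, Bm, C#, D, E. F#m, A, Bm and C# all belong to that set. But F# (F#–A#–C#) is foreign: the diatonic i on degree 1 is F#m, whereas F# comes from F# major. It is labeled I. B (B–D#–F#) doesn't fit — on degree 4 F# minor would have Bm (iv). B is the degree-4 chord of F# major, so it is the borrowed IV.

I, IV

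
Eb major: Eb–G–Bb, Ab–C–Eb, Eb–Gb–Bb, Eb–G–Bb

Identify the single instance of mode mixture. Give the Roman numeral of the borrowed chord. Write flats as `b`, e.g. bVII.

i

In Eb major the diatonic chords are Eb, Fm, Gm, Ab, Bb, Cm, Ddim. Eb–G–Bb = Eb and Ab–C–Eb = Ab both belong to that set. Eb–Gb–Bb doesn't fit — on degree 1 Eb major would have Eb (I). Ebm is the degree-1 chord of Eb minor, so it is the borrowed i.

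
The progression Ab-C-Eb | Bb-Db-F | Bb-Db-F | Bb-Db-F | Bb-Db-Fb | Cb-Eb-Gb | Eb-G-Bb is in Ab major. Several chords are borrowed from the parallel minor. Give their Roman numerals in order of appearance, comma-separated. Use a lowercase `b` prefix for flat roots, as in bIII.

ii°, bIII

The diatonic triads in Ab major are Ab, Bbm, Cm, Db, Eb, Fm, Gdim. Of the given chords, Ab–C–Eb = Ab, Bb–Db–F = Bbm and Eb–G–Bb = Eb are diatonic. Bb–Db–Fb is not: scale degree 2 in Ab major carries Bbm (ii). In Ab minor the chord on that degree is Bbdim, so here it functions as ii°, borrowed from the parallel minor. Cb–Eb–Gb is not: scale degree 3 in Ab major carries Cm (iii). In Ab minor the chord on that degree is Cb, so here it functions as bIII, borrowed from the parallel minor.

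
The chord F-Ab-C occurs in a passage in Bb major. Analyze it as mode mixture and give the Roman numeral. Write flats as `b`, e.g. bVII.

v

F is scale degree 5 in Bb major. F–Ab–C is a minor chord — the form found in Bb minor, not the diatonic V (F). Borrowed into Bb major it is written v.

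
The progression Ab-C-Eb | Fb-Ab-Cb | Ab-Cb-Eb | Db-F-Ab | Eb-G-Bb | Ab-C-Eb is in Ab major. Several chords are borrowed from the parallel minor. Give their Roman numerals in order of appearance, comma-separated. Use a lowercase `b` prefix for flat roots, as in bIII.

Ab major has the diatonic set Ab, Bbm, Cm, Db, Eb, Fm, Gdim. Ab–C–Eb = Ab, Db–F–Ab = Db and Eb–G–Bb = Eb all belong to that set. Fb–Ab–Cb is not: scale degree 6 in Ab major carries Fm (vi). In Ab minor the chord on that degree is Fb, so here it functions as bVI, borrowed from the parallel minor. But Ab–Cb–Eb is foreign: the diatonic I on degree 1 is Ab, whereas Abm comes from Ab minor. It is labeled i.

bVI, i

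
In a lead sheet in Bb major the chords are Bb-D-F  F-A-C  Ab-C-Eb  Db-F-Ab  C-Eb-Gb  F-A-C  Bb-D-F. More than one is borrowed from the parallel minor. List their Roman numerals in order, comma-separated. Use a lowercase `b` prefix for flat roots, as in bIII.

bVII, bIII, ii°

The diatonic triads in Bb major are Bb, Cm, Dm, Eb, F, Gm, Adim. Bb–D–F = Bb and F–A–C = F are both diatonic. Ab–C–Eb doesn't fit — on degree 7 Bb major would have Adim (vii°). Ab is the degree-7 chord of Bb minor, so it is the borrowed bVII. But Db–F–Ab is foreign: the diatonic iii on degree 3 is Dm, whereas Db comes from Bb minor. It is labeled bIII. C–Eb–Gb is not: scale degree 2 in Bb major carries Cm (ii). In Bb minor the chord on that degree is Cdim, so here it functions as ii°, borrowed from the parallel minor.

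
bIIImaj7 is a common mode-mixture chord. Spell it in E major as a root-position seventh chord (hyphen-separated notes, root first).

bIIImaj7 is built on the lowered scale degree 3. In E major degree 3 is G#; lowered it becomes G. Building the major-seventh chord from the parallel minor on G: G–B–D–F#.

G-B-D-F#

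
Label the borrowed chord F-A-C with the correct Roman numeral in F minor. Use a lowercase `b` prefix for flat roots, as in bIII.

I

F is scale degree 1 in F minor. Diatonically F minor has Fm (i) on that degree; F–A–C is instead the major chord native to F major, so it takes the label I.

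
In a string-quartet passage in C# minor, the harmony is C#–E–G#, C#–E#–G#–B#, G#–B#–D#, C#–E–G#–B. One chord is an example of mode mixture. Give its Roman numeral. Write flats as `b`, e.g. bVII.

In C# minor (with V from harmonic minor) the diatonic chords are C#m, D#dim, E, F#m, G#, A, B. Of the given chords, C#–E–G# = C#m, G#–B#–D# = G# and C#–E–G#–B = C#m7 are diatonic. But C#–E#–G#–B# is foreign: the diatonic i on degree 1 is C#m, whereas C#maj7 comes from C# major. It is labeled Imaj7.

Imaj7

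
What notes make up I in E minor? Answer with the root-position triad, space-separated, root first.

E G# B

I is built on scale degree 1, which is E in both E minor and its parallel. Stacking thirds in E major on E gives E–G#–B.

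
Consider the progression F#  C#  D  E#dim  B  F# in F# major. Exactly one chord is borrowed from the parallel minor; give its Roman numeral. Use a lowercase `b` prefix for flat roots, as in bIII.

The diatonic triads in F# major are F#, G#m, A#m, B, C#, D#m, E#dim. Of the given chords, F#, C#, E#dim and B are diatonic. D (D–F#–A) is not: scale degree 6 in F# major carries D#m (vi). In F# minor the chord on that degree is D, so here it functions as bVI, borrowed from the parallel minor.

bVI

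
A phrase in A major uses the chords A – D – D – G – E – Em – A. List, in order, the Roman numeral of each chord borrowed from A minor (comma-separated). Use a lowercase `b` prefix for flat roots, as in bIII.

bVII, v

The diatonic triads in A major are A, Bm, C#m, D, E, F#m, G#dim. A, D and E are all diatonic. G (G–B–D) is not: scale degree 7 in A major carries G#dim (vii°). In A minor the chord on that degree is G, so here it functions as bVII, borrowed from the parallel minor. Em (E–G–B) is not: scale degree 5 in A major carries E (V). In A minor the chord on that degree is Em, so here it functions as v, borrowed from the parallel minor.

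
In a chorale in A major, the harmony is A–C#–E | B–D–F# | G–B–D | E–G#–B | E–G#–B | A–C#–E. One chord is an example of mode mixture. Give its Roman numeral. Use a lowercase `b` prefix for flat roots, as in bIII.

bVII

In A major the diatonic chords are A, Bm, C#m, D, E, F#m, G#dim. Of the given chords, A–C#–E = A, B–D–F# = Bm and E–G#–B = E are diatonic. G–B–D doesn't fit — on degree 7 A major would have G#dim (vii°). G is the degree-7 chord of A minor, so it is the borrowed bVII.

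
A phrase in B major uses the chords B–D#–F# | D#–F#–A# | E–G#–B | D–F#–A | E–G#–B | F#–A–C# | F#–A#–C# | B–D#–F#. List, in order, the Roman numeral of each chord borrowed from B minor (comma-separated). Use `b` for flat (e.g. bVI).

In B major the diatonic chords are B, C#m, D#m, E, F#, G#m, A#dim. Of the given chords, B–D#–F# = B, D#–F#–A# = D#m, E–G#–B = E and F#–A#–C# = F# are diatonic. D–F#–A is not: scale degree 3 in B major carries D#m (iii). In B minor the chord on that degree is D, so here it functions as bIII, borrowed from the parallel minor. F#–A–C# doesn't fit — on degree 5 B major would have F# (V). F#m is the degree-5 chord of B minor, so it is the borrowed v.

bIII, v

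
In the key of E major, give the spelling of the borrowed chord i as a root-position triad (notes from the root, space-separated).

E G B

The root, E, is scale degree 1 — the same note in E major and E minor; only the chord quality changes. In E minor the chord on E is E–G–B.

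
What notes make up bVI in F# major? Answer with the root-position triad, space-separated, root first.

bVI is built on the lowered scale degree 6. In F# major degree 6 is D#; lowered it becomes D. In F# minor the chord on D is D–F#–A.

D F# A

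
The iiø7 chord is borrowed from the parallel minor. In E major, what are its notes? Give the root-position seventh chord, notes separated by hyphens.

iiø7 is built on scale degree 2, which is F# in both E major and its parallel. In E minor the chord on F# is F#–A–C–E.

F#-A-C-E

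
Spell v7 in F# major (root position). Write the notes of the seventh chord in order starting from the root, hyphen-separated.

C#-E-G#-B

v7 is built on scale degree 5, which is C# in both F# major and its parallel. In F# minor the chord on C# is C#–E–G#–B.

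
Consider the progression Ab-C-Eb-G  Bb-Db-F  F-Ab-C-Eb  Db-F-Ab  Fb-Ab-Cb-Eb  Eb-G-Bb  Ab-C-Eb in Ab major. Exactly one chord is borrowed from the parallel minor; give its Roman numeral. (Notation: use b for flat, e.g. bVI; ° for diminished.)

bVImaj7

In Ab major the diatonic chords are Ab, Bbm, Cm, Db, Eb, Fm, Gdim. Ab–C–Eb–G = Abmaj7, Bb–Db–F = Bbm, F–Ab–C–Eb = Fm7, Db–F–Ab = Db, Eb–G–Bb = Eb and Ab–C–Eb = Ab all belong to that set. Fb–Ab–Cb–Eb is not: scale degree 6 in Ab major carries Fm (vi). In Ab minor the chord on that degree is Fbmaj7, so here it functions as bVImaj7, borrowed from the parallel minor.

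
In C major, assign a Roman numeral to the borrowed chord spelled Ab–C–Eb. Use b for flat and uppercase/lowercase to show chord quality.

In C major scale degree 6 is A; Ab is its lowered form, from C minor. Ab–C–Eb is a major chord — the form found in C minor, not the diatonic vi (Am). Borrowed into C major it is written bVI.

bVI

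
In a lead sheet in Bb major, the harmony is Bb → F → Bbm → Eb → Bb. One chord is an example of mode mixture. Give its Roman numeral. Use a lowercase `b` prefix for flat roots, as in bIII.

In Bb major the diatonic chords are Bb, Cm, Dm, Eb, F, Gm, Adim. Bb, F and Eb are all diatonic. Bbm (Bb–Db–F) is not: scale degree 1 in Bb major carries Bb (I). In Bb minor the chord on that degree is Bbm, so here it functions as i, borrowed from the parallel minor.

i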